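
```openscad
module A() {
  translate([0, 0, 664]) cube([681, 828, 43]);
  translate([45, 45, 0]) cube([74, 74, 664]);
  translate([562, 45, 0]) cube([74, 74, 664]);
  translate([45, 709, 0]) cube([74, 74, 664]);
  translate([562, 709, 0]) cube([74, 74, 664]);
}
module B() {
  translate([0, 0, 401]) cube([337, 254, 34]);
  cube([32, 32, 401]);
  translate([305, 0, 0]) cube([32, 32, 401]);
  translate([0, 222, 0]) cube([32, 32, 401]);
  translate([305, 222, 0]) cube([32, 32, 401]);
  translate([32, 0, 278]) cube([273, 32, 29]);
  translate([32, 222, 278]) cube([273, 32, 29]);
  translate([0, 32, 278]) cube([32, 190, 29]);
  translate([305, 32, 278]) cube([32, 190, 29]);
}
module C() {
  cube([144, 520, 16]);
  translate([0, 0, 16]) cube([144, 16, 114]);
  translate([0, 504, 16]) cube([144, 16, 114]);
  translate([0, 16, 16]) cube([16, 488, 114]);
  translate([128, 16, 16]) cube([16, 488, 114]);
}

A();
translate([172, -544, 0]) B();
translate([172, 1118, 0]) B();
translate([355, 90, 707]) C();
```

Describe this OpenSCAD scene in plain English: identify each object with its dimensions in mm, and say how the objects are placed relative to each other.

A is a table: top 681 mm (x) × 828 mm (y), 43 mm thick, upper face at z = 707 mm, on four 74×74 mm square legs, each inset 45 mm from the nearest pair of top edges, running from z = 0 to the bottom of the top.

B is a four-legged stool. The seat is a 337×254×34 mm slab whose top surface is at z = 435 mm; four square legs, each 32×32 mm in cross-section, run from the floor (z = 0) to the underside of the seat, each flush with a corner of the seat. Four stretchers, 32 mm wide and 29 mm tall, connect adjacent legs with their undersides at z = 278 mm, each running between the inner faces of the legs it joins and aligned with the legs' outer faces on the other axis.

C is an open storage box with external size 144×520×130 mm and wall thickness 16 mm (the base is also 16 mm thick). The base covers the whole footprint; the four walls stand on the base, with the y-facing walls full-width and the x-facing walls fitting between their inner faces.

Two stools sit around the table at the −y, +y sides. The open box is on top of the table.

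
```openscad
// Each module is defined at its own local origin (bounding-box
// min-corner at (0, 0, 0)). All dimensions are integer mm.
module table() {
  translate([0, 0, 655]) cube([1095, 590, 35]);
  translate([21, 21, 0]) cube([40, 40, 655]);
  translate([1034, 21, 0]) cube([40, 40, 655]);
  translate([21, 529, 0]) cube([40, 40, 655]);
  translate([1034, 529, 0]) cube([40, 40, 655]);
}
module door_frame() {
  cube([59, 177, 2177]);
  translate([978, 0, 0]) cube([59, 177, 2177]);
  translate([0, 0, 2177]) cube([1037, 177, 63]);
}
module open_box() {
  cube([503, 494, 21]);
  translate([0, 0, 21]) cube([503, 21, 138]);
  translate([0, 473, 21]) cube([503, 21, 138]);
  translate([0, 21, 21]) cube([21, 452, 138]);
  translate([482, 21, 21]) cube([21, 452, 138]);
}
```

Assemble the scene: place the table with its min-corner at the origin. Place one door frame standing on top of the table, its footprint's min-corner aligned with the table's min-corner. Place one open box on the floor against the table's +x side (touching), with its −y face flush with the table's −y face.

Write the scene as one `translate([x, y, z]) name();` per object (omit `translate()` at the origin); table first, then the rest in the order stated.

table();
translate([0, 0, 690]) door_frame();
translate([1095, 0, 0]) open_box();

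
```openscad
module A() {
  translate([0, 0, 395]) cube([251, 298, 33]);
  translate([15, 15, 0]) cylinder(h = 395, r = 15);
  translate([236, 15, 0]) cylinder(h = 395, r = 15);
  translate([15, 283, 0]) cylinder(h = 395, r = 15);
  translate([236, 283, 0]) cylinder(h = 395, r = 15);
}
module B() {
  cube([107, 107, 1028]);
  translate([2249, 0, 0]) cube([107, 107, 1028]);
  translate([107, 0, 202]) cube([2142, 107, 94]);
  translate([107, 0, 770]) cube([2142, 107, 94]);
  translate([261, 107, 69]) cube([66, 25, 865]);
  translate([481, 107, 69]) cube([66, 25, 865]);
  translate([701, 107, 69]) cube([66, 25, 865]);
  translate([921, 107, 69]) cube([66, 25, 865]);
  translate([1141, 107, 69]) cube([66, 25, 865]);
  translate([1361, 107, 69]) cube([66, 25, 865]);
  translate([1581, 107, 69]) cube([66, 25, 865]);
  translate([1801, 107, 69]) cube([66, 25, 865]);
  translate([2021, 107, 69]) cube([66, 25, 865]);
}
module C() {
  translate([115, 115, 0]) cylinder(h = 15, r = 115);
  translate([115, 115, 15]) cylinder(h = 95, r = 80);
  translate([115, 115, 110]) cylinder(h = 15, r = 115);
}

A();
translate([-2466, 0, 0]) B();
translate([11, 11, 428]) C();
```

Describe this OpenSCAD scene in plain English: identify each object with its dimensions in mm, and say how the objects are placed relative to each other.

A is a four-legged stool. The seat is a 251×298×33 mm slab whose top surface is at z = 428 mm; four round legs, each 30 mm in diameter, run from the floor (z = 0) to the underside of the seat, each leg's axis is inset half a diameter from the nearest pair of seat edges (so the leg's bounding box is flush with the corner).

B is a fence section. Two 107×107 mm posts, 1028 mm tall, stand on the floor with a clear span of 2142 mm between their inner faces. Two horizontal rails of 107×94 mm section span the gap between the posts with their undersides at z = 202 mm and z = 770 mm, flush with the posts' −y face. 9 pickets, each 66 mm wide, 25 mm thick and 865 mm tall, are fixed to the +y face of the rails with their bottoms at z = 69 mm, evenly spaced across the span with equal gaps (rounded down to the nearest mm) at the −x end and between each pair — any rounding remainder accumulates at the +x end.

C is a spool: two coaxial disc flanges of radius 115 mm and thickness 15 mm, joined by a core cylinder of radius 80 mm and height 95 mm. The lower flange rests on z = 0 and the three cylinders share a vertical axis.

The fence section is on the floor beside the stool on its −x side. The spool is on top of the stool.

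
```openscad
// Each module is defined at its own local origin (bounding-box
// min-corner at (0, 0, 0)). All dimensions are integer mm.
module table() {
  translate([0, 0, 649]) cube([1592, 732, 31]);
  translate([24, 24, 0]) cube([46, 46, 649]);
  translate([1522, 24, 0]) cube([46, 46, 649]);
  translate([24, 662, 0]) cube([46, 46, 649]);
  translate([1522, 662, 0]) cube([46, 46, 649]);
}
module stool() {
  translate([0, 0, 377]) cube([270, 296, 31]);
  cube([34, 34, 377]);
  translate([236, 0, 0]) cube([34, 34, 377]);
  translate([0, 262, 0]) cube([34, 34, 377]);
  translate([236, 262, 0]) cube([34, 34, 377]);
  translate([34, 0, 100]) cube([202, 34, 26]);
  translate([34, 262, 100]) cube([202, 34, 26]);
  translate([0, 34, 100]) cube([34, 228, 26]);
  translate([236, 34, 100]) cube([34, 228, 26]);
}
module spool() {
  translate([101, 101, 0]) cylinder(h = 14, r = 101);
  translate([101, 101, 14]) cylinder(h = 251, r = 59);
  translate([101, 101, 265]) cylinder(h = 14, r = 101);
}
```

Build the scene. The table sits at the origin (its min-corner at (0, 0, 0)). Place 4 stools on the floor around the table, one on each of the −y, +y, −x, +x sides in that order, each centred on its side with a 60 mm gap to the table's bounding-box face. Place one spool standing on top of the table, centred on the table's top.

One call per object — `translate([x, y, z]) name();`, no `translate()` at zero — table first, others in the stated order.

table();
translate([661, -356, 0]) stool();
translate([661, 792, 0]) stool();
translate([-330, 218, 0]) stool();
translate([1652, 218, 0]) stool();
translate([695, 265, 680]) spool();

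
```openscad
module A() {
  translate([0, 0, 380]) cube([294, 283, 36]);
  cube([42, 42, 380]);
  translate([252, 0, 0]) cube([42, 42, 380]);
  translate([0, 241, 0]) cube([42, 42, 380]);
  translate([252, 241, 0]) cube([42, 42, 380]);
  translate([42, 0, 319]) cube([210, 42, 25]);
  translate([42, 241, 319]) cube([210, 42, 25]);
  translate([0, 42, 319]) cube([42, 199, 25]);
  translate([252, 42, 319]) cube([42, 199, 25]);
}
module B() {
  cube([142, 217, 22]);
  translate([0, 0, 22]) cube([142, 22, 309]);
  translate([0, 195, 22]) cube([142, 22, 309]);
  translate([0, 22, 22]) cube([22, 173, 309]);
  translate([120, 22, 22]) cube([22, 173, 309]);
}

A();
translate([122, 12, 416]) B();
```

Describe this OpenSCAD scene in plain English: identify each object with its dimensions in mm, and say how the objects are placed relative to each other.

A is a simple wooden stool: a rectangular seat 294 mm (x) by 283 mm (y), 36 mm thick, top face at z = 416 mm, on four square legs, each 42×42 mm in cross-section. The legs rest on z = 0, each flush with a corner of the seat. Four stretchers, 42 mm wide and 25 mm tall, connect adjacent legs with their undersides at z = 319 mm, each running between the inner faces of the legs it joins and aligned with the legs' outer faces on the other axis.

B is an open-topped rectangular box: outside dimensions 142×217×331 mm, with a uniform wall and base thickness of 22 mm. The base is a full 142×217 slab on the floor; four walls sit on top of the base. The front and back walls (the −y and +y sides) span the full width; the two side walls fit between them.

The open box is on top of the stool.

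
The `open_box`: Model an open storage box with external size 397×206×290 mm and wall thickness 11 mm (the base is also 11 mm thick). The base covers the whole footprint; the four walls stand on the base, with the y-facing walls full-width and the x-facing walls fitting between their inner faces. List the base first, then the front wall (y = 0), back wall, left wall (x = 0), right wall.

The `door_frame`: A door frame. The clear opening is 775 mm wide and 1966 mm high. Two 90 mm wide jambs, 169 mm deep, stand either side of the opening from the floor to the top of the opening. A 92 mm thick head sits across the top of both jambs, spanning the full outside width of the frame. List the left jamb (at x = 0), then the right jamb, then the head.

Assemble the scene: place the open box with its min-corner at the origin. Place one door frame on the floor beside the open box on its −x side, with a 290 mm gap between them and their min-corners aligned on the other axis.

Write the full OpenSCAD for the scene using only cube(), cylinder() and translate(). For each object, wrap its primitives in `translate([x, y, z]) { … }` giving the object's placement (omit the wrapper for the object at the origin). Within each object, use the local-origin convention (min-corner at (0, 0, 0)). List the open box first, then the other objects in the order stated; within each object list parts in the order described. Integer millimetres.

cube([397, 206, 11]);
translate([0, 0, 11]) cube([397, 11, 279]);
translate([0, 195, 11]) cube([397, 11, 279]);
translate([0, 11, 11]) cube([11, 184, 279]);
translate([386, 11, 11]) cube([11, 184, 279]);
translate([-1245, 0, 0]) {
  cube([90, 169, 1966]);
  translate([865, 0, 0]) cube([90, 169, 1966]);
  translate([0, 0, 1966]) cube([955, 169, 92]);
}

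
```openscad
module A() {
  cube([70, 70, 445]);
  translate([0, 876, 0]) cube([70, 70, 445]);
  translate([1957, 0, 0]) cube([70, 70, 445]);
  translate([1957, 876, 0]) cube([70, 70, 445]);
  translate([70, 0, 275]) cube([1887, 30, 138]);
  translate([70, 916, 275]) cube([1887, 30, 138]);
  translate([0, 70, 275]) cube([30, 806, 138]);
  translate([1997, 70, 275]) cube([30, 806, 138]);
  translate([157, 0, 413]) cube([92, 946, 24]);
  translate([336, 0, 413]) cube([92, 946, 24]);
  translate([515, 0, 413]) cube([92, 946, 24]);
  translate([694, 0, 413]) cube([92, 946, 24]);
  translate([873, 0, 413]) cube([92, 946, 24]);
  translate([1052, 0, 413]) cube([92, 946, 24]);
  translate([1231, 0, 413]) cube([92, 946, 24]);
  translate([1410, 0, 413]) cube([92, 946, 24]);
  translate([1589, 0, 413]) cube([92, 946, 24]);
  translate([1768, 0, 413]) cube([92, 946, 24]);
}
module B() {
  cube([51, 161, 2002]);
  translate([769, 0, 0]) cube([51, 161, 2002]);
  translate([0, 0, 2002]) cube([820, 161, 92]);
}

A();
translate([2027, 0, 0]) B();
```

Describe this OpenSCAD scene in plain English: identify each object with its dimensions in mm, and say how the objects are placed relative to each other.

A is a bed frame 2027 mm long (x) by 946 mm wide (y). Four 70×70 mm corner posts, 445 mm tall, at the corners of the footprint. Four rails of 30 mm thickness and 138 mm height run between adjacent posts with their undersides at z = 275 mm, their outer faces flush with the outside of the frame (the two x-running rails run between the posts' inner faces; the two y-running rails run between the posts' inner faces). 10 slats, each 92 mm wide (x) and 24 mm thick, lie across the top of the two x-running rails, running the full 946 mm width of the frame in y; the slats are evenly spaced along x between the inner faces of the end posts with equal gaps (rounded down to the nearest mm) at the −x end and between each pair — any rounding remainder accumulates at the +x end.

B is a rectangular door frame: two vertical jambs of 51×161 mm section, 2002 mm tall, with a clear opening 718 mm wide between their inner faces. A header 92 mm tall and 161 mm deep lies on top of the jambs and spans the full outside width.

The door frame is against the bed frame's +x side, with their −y faces flush.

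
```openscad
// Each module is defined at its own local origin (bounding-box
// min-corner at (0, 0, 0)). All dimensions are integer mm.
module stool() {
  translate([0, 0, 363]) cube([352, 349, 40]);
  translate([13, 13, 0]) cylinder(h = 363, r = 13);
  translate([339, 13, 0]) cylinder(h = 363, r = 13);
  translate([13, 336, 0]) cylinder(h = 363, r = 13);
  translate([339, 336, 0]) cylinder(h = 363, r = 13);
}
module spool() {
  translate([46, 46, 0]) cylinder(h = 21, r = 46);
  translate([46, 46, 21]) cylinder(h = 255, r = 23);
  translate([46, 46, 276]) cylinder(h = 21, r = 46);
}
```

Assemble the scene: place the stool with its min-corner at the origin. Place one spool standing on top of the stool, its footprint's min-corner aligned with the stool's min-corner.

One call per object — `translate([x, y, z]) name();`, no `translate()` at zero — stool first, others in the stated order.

stool();
translate([0, 0, 403]) spool();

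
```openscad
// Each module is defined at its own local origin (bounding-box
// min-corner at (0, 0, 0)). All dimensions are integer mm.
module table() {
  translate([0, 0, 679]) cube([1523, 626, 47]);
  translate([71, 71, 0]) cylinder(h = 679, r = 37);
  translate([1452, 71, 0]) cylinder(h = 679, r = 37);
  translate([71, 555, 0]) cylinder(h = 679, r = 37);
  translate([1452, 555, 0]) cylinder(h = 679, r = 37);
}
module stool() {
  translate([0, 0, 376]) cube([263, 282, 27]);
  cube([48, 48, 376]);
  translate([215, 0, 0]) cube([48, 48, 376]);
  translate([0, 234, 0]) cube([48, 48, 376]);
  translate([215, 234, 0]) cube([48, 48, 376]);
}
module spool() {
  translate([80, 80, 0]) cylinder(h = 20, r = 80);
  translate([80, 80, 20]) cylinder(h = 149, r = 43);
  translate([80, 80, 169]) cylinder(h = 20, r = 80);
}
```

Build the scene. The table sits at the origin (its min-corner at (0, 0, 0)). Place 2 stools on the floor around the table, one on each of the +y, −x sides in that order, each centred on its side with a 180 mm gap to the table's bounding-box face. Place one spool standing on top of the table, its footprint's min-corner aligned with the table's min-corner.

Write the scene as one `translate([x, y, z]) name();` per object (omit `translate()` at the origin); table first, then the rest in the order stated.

table();
translate([630, 806, 0]) stool();
translate([-443, 172, 0]) stool();
translate([0, 0, 726]) spool();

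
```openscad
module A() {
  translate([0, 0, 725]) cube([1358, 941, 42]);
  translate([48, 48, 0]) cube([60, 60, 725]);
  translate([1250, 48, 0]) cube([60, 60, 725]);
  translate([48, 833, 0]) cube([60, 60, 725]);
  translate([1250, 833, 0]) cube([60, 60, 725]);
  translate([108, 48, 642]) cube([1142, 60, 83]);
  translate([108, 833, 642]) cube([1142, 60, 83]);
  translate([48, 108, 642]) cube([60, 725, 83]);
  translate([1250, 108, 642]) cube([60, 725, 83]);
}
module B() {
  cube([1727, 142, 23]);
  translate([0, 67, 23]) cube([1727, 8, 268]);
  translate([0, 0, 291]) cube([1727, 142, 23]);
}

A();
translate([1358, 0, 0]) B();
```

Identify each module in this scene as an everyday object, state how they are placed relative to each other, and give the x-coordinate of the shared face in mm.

A is a table. B is an I-beam. The I-beam is against the table's +x side, with their −y faces flush. The x-coordinate of the shared face is 1358 mm.

The table's +x face and the I-beam's −x face are both at x = 1358 mm.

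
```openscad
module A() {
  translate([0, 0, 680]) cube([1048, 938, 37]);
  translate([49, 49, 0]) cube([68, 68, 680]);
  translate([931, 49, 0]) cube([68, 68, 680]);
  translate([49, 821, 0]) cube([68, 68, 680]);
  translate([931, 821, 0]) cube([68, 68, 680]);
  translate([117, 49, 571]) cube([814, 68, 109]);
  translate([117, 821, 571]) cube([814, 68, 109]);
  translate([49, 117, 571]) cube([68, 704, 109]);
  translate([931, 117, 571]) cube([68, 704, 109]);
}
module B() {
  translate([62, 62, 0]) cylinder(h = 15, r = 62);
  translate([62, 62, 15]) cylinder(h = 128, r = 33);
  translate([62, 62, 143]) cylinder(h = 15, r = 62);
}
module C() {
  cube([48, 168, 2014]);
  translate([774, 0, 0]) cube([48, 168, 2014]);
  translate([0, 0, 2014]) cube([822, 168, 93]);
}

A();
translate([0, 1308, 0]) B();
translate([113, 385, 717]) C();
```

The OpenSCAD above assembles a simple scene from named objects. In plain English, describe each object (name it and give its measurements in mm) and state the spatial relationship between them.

A is a rectangular dining table. The top is 1048×938×37 mm with its upper surface at z = 717 mm. It stands on four 68×68 mm square legs, each inset 49 mm from the nearest pair of top edges, running from the floor to the underside of the top. Four apron rails, 68 mm thick and 109 mm tall, run between adjacent legs with their top edges flush with the underside of the top and their outer faces flush with the legs' outer faces.

B is a spool: two coaxial disc flanges of radius 62 mm and thickness 15 mm, joined by a core cylinder of radius 33 mm and height 128 mm. The lower flange rests on z = 0 and the three cylinders share a vertical axis.

C is a rectangular door frame: two vertical jambs of 48×168 mm section, 2014 mm tall, with a clear opening 726 mm wide between their inner faces. A header 93 mm tall and 168 mm deep lies on top of the jambs and spans the full outside width.

The spool is on the floor beside the table on its +y side. The door frame is on top of the table, centred.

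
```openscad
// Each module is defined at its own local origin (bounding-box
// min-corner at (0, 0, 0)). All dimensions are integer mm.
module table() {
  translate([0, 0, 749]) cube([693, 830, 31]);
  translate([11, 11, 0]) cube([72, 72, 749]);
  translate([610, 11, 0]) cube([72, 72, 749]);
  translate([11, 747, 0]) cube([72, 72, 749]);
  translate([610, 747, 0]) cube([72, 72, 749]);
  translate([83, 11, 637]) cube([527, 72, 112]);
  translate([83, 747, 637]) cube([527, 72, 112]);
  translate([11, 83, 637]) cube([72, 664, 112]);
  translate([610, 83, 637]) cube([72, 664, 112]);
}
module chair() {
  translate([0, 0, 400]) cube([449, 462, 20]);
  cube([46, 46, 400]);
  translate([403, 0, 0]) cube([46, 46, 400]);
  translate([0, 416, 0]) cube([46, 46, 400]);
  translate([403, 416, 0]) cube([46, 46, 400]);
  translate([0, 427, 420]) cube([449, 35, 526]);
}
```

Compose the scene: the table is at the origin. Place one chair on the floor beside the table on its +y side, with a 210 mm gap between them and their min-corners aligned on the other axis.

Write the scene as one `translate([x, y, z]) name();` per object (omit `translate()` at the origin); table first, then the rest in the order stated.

table();
translate([0, 1040, 0]) chair();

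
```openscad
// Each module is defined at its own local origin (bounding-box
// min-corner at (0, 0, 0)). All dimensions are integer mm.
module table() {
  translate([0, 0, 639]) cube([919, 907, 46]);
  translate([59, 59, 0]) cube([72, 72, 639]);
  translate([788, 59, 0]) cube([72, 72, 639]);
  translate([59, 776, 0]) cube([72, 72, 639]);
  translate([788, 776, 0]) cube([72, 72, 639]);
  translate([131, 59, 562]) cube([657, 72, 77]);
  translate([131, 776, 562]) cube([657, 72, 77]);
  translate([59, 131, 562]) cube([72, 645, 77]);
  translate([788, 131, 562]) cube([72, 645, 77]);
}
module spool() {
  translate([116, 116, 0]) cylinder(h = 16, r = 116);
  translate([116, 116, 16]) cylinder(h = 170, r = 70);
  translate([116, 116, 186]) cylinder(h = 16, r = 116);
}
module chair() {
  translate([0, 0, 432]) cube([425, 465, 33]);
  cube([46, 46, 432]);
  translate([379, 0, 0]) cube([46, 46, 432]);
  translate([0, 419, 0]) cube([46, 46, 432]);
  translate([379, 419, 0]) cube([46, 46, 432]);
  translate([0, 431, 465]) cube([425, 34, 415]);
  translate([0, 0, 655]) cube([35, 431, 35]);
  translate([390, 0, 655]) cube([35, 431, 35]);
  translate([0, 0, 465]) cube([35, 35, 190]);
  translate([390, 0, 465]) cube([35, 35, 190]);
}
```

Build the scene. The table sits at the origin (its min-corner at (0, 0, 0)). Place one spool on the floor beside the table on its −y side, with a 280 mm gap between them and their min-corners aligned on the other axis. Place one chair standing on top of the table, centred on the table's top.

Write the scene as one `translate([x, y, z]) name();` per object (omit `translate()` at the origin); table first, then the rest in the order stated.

table();
translate([0, -512, 0]) spool();
translate([247, 221, 685]) chair();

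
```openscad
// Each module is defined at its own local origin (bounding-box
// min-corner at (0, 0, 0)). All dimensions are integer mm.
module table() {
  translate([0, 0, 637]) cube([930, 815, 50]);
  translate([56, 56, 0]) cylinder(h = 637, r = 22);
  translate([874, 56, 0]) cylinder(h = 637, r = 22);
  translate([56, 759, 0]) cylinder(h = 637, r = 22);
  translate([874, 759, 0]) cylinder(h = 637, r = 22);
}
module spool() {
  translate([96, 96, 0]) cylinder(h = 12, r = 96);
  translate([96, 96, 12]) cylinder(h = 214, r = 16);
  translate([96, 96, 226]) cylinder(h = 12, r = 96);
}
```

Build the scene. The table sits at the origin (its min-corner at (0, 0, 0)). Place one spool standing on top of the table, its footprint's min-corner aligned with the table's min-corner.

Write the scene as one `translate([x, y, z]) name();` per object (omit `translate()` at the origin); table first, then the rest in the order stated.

table();
translate([0, 0, 687]) spool();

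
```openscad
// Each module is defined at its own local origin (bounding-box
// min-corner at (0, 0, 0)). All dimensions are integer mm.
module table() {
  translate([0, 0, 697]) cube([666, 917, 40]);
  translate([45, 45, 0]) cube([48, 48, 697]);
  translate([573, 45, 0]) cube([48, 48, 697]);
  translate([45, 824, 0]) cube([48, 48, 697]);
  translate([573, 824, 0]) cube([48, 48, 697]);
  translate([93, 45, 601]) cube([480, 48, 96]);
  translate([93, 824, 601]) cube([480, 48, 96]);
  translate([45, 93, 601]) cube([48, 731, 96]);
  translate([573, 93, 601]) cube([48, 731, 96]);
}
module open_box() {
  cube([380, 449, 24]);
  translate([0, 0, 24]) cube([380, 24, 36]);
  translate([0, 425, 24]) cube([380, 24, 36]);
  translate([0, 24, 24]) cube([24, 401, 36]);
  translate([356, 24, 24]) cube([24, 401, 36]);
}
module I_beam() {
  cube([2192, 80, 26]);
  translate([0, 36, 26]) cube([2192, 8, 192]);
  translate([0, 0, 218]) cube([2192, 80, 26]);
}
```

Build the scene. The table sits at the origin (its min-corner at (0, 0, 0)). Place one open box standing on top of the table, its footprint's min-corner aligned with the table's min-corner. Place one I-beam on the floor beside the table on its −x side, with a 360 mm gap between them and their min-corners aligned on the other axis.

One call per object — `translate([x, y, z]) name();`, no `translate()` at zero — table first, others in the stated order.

table();
translate([0, 0, 737]) open_box();
translate([-2552, 0, 0]) I_beam();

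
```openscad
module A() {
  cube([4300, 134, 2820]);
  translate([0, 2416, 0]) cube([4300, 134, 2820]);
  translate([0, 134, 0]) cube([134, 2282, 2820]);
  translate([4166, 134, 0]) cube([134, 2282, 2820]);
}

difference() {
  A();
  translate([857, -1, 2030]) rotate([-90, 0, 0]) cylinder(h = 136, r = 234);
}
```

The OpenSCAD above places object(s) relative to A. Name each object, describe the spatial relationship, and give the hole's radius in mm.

The subtracted cylinder has r = 234 mm.

A is a house frame. The house frame has a circular hole through its front wall. The hole's radius is 234 mm.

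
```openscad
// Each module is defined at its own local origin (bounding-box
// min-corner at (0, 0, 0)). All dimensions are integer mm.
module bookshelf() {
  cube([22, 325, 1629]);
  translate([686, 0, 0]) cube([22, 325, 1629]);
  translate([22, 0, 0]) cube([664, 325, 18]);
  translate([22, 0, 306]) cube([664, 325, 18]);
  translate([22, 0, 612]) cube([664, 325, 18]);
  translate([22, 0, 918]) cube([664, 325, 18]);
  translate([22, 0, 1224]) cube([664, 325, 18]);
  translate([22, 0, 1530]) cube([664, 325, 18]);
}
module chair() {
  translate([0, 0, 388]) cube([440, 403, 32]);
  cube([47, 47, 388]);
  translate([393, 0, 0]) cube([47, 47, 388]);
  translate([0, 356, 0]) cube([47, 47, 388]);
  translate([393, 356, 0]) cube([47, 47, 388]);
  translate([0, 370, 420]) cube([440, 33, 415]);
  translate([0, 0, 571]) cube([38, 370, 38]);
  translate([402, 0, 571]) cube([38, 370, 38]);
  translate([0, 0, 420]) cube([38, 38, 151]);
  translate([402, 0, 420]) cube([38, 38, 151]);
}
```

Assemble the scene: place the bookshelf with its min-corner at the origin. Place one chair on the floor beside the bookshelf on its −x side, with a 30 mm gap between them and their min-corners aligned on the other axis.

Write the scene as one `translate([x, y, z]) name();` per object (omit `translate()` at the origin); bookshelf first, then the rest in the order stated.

bookshelf();
translate([-470, 0, 0]) chair();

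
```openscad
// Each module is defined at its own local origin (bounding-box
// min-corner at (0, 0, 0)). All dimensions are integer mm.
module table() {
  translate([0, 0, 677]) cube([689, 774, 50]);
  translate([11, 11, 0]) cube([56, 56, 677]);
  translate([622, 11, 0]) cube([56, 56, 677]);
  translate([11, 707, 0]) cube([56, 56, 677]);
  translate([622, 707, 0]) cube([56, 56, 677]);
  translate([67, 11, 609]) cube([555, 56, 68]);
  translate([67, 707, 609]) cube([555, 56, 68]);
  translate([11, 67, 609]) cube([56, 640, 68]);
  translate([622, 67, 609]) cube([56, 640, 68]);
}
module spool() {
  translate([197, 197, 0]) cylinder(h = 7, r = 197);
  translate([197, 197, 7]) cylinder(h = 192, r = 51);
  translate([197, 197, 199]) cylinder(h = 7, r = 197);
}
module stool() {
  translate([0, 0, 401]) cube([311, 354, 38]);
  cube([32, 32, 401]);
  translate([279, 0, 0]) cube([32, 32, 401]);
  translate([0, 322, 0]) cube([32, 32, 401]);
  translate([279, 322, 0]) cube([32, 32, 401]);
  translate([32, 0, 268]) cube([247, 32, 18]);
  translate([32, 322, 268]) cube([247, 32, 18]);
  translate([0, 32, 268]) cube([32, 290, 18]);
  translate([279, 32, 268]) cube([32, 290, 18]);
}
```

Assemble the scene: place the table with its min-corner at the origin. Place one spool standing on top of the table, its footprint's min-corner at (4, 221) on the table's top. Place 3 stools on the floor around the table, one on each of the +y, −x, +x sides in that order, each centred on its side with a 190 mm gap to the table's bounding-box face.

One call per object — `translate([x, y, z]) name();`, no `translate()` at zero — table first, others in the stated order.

table();
translate([4, 221, 727]) spool();
translate([189, 964, 0]) stool();
translate([-501, 210, 0]) stool();
translate([879, 210, 0]) stool();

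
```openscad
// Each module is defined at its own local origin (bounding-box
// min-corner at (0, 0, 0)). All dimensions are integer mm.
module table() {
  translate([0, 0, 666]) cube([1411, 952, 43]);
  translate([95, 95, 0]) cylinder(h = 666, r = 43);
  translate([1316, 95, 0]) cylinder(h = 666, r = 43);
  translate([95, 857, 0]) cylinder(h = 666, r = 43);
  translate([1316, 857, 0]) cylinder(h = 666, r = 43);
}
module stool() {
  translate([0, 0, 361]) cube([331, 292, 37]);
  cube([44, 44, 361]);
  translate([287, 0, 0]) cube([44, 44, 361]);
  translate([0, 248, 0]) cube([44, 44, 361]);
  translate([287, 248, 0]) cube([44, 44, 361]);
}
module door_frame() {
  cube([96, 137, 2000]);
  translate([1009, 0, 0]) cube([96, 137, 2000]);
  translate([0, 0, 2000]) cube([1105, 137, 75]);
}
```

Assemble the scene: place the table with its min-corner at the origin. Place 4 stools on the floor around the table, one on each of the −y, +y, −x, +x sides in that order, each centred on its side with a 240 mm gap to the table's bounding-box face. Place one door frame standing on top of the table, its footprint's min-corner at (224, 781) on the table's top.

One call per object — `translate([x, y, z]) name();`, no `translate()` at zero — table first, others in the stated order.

table();
translate([540, -532, 0]) stool();
translate([540, 1192, 0]) stool();
translate([-571, 330, 0]) stool();
translate([1651, 330, 0]) stool();
translate([224, 781, 709]) door_frame();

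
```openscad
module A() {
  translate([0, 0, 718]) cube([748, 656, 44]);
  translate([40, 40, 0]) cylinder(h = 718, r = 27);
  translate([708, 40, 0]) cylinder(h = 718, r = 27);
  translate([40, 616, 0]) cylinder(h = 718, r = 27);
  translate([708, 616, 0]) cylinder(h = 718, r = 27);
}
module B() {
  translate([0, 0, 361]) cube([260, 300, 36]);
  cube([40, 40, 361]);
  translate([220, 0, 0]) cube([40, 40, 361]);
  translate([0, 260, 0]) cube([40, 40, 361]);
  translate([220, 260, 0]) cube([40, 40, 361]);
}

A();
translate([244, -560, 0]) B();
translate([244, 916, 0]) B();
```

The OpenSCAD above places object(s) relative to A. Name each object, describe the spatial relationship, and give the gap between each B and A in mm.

Each stool's nearest face is 260 mm from the table's bounding box.

A is a table. B is a stool. Two stools sit around the table at the −y, +y sides. The gap between each stool and the table is 260 mm.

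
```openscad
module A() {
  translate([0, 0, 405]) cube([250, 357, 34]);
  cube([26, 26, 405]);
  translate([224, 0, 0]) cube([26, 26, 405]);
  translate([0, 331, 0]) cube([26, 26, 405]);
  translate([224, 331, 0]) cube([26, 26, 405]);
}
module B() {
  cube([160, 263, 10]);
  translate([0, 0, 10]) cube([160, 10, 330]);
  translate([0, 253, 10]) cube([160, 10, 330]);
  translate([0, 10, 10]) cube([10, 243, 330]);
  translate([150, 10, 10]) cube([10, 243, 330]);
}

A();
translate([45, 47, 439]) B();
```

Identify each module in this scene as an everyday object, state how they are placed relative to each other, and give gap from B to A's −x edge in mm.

The open box's min-x is at 45; the stool's min-x is 0; gap = 45 mm.

A is a stool. B is an open box. The open box is on top of the stool, centred. The gap from the open box to the stool's −x edge is 45 mm.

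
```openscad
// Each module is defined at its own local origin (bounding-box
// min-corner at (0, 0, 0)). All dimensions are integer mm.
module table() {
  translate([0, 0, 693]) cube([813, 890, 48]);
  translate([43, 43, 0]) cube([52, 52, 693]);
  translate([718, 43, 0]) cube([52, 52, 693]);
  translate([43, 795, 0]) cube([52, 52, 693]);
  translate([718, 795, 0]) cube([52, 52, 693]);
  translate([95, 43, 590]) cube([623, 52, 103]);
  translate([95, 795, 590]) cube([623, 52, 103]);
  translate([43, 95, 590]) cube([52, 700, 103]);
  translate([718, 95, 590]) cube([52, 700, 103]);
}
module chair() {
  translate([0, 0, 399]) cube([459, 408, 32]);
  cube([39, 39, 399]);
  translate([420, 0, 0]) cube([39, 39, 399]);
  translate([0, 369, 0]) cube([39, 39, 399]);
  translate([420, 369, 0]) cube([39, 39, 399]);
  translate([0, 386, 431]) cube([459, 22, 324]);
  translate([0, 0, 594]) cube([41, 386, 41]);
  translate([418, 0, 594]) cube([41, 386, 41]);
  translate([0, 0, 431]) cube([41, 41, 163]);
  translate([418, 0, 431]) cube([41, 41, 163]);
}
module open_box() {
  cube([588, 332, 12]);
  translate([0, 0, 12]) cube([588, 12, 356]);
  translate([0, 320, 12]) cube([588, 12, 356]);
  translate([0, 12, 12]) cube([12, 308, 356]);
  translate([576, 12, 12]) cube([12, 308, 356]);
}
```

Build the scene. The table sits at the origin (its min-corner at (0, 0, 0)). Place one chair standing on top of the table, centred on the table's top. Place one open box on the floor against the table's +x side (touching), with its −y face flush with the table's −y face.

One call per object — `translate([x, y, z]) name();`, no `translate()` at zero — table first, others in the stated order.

table();
translate([177, 241, 741]) chair();
translate([813, 0, 0]) open_box();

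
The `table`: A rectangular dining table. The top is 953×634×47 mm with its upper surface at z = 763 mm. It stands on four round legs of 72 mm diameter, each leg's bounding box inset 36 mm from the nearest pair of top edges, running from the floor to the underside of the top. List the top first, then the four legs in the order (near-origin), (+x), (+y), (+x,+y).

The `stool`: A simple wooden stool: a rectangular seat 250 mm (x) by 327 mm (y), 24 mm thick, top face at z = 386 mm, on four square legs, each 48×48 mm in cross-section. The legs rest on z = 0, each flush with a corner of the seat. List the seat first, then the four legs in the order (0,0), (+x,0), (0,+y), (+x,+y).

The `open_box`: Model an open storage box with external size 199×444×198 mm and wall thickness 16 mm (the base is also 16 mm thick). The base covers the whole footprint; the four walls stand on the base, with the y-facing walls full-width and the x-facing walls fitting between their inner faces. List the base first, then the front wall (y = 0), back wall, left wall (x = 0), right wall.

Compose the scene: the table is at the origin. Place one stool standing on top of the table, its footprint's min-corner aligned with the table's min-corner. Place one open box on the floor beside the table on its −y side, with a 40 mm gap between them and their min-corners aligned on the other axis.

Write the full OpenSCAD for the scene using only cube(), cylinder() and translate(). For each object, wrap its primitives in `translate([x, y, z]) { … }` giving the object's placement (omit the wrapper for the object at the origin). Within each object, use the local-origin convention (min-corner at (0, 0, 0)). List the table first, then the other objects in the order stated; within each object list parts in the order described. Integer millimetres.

translate([0, 0, 716]) cube([953, 634, 47]);
translate([72, 72, 0]) cylinder(h = 716, r = 36);
translate([881, 72, 0]) cylinder(h = 716, r = 36);
translate([72, 562, 0]) cylinder(h = 716, r = 36);
translate([881, 562, 0]) cylinder(h = 716, r = 36);
translate([0, 0, 763]) {
  translate([0, 0, 362]) cube([250, 327, 24]);
  cube([48, 48, 362]);
  translate([202, 0, 0]) cube([48, 48, 362]);
  translate([0, 279, 0]) cube([48, 48, 362]);
  translate([202, 279, 0]) cube([48, 48, 362]);
}
translate([0, -484, 0]) {
  cube([199, 444, 16]);
  translate([0, 0, 16]) cube([199, 16, 182]);
  translate([0, 428, 16]) cube([199, 16, 182]);
  translate([0, 16, 16]) cube([16, 412, 182]);
  translate([183, 16, 16]) cube([16, 412, 182]);
}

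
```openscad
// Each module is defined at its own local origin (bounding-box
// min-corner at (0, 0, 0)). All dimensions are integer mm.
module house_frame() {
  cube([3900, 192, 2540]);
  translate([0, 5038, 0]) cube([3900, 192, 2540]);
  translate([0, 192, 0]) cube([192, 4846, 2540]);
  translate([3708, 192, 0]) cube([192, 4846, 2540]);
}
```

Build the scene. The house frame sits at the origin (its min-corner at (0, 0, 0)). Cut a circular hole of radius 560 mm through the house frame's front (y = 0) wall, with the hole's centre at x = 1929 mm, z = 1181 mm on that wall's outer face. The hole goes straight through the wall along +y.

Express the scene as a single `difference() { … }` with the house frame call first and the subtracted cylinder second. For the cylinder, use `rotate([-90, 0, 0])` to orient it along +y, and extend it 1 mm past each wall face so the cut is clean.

difference() {
  house_frame();
  translate([1929, -1, 1181]) rotate([-90, 0, 0]) cylinder(h = 194, r = 560);
}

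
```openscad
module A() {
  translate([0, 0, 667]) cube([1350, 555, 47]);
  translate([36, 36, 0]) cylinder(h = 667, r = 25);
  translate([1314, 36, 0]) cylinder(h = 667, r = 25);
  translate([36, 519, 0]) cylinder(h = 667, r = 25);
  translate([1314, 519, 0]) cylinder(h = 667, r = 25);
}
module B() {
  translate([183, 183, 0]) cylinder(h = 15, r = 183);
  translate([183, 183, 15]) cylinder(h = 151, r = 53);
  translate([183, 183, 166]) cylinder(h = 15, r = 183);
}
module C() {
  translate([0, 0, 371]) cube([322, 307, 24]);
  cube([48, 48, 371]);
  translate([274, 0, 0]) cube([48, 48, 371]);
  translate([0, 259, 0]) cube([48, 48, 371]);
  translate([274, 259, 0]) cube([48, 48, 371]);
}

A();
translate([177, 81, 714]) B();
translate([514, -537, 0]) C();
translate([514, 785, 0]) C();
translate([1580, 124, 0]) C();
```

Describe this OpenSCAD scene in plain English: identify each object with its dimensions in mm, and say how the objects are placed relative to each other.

A is a table: top 1350 mm (x) × 555 mm (y), 47 mm thick, upper face at z = 714 mm, on four round legs of 50 mm diameter, each leg's bounding box inset 11 mm from the nearest pair of top edges, running from z = 0 to the bottom of the top.

B is a spool: two coaxial disc flanges of radius 183 mm and thickness 15 mm, joined by a core cylinder of radius 53 mm and height 151 mm. The lower flange rests on z = 0 and the three cylinders share a vertical axis.

C is a four-legged stool. The seat is 322×307 mm, 24 mm thick, top at z = 395 mm. It stands on four square legs, each 48×48 mm in cross-section, from z = 0 to the seat underside, each flush with a corner of the seat.

The spool is on top of the table. Three stools sit around the table at the −y, +y, +x sides.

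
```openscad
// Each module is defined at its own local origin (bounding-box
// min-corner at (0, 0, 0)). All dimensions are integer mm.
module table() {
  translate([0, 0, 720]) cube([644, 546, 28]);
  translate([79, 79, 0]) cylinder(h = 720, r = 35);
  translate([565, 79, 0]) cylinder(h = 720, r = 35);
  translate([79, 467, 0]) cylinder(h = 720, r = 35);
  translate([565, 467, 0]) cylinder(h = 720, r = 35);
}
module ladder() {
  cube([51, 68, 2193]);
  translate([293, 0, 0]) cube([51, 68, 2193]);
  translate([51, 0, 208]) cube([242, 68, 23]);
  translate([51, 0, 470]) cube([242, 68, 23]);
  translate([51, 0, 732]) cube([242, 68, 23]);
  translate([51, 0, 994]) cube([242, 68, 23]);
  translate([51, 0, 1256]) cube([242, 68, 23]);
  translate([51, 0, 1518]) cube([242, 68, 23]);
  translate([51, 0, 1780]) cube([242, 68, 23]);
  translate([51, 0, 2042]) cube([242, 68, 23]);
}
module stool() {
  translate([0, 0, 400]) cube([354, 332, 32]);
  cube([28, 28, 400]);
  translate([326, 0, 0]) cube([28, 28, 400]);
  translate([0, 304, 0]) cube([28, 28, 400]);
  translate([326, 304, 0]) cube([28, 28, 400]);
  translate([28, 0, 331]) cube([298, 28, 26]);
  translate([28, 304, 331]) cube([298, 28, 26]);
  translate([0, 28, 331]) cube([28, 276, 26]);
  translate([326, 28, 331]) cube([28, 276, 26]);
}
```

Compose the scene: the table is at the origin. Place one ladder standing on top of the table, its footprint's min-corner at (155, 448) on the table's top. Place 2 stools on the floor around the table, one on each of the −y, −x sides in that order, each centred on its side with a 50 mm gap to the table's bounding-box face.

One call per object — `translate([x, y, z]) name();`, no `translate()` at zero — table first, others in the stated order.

table();
translate([155, 448, 748]) ladder();
translate([145, -382, 0]) stool();
translate([-404, 107, 0]) stool();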